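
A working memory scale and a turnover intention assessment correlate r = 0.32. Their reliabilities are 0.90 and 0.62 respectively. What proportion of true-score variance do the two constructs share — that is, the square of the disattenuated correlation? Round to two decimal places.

0.18

Disattenuated r = 0.32 / √(0.90 × 0.62) = 0.32 / 0.7470 = 0.4284.
Shared true-score variance = 0.4284² = 0.1835 ≈ 0.18.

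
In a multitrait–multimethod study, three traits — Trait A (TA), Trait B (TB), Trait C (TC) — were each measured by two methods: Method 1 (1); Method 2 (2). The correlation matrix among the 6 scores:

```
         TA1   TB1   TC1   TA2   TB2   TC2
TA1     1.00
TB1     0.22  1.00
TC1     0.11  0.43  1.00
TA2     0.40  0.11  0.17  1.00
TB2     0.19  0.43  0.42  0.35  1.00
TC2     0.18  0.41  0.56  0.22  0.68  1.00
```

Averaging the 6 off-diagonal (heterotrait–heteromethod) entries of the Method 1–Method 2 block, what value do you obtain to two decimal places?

HTHM values (method 1 × method 2): 0.19, 0.18, 0.11, 0.41, 0.17, 0.42; mean = 1.48/6 = 0.25.

0.25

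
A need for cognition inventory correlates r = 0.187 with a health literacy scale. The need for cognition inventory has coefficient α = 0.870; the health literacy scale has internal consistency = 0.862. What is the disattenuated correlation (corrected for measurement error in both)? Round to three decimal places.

r_true = r_obs / √(r_xx · r_yy) = 0.187 / √(0.870 × 0.862) = 0.187 / √0.749940 = 0.187 / 0.8660 ≈ 0.216.

0.216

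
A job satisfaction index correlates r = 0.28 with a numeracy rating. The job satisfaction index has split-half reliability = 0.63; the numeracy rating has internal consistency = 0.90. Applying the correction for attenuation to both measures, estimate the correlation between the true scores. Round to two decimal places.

r_true = r_obs / √(r_xx · r_yy) = 0.28 / √(0.63 × 0.90) = 0.28 / √0.5670 = 0.28 / 0.7530 ≈ 0.37.

0.37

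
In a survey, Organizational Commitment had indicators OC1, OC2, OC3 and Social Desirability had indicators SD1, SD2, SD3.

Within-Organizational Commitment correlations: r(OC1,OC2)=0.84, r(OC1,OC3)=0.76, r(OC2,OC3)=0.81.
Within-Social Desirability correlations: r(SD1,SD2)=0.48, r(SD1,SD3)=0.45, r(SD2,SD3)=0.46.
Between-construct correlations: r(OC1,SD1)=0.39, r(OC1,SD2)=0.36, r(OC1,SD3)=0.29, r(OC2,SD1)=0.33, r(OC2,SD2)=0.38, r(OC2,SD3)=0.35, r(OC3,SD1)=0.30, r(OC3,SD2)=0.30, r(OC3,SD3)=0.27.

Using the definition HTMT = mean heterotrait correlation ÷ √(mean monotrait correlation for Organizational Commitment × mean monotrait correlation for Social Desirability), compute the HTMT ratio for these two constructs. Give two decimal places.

0.54

Mean between = 2.97/9 = 0.3300.
Mean within-OC = 2.41/3 = 0.8033; mean within-SD = 1.39/3 = 0.4633.
Geometric mean = √(0.8033 × 0.4633) = 0.6101.
HTMT = 0.3300 / 0.6101 = 0.54.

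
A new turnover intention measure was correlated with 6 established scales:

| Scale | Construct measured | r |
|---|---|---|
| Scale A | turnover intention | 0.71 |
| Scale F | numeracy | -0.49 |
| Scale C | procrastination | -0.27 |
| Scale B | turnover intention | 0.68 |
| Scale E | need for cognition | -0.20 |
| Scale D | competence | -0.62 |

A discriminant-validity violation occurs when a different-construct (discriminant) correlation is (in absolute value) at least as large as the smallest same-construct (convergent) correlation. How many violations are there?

0

Convergent (same construct = turnover intention): Scale A, Scale B.
Smallest convergent = 0.68. Discriminant |r|: 0.49, 0.27, 0.20, 0.62; count ≥ 0.68 → 0.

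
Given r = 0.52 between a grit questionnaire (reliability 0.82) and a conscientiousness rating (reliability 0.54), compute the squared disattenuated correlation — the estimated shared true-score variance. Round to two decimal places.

Disattenuated r = 0.52 / √(0.82 × 0.54) = 0.52 / 0.6654 = 0.7815.
Shared true-score variance = 0.7815² = 0.6107 ≈ 0.61.

0.61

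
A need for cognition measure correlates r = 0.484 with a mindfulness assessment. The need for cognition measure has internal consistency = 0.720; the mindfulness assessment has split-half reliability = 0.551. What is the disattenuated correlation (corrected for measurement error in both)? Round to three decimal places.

0.768

r_true = r_obs / √(r_xx · r_yy) = 0.484 / √(0.720 × 0.551) = 0.484 / √0.396720 = 0.484 / 0.6299 ≈ 0.768.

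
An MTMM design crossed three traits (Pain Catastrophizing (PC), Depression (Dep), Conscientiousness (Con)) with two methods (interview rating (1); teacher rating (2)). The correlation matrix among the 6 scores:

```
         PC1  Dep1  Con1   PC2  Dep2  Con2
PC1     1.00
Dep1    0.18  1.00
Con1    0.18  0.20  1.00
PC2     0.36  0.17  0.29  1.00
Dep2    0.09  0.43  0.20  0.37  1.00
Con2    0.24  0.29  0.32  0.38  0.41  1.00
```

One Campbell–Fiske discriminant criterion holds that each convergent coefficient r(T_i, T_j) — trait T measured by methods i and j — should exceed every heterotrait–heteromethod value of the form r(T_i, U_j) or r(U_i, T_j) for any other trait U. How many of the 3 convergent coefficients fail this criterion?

Convergent coefficients and their comparison sets:
PC (methods 1·2): 0.36 vs {0.09, 0.17, 0.24, 0.29} → pass.
Dep (methods 1·2): 0.43 vs {0.17, 0.09, 0.29, 0.20} → pass.
Con (methods 1·2): 0.32 vs {0.29, 0.24, 0.20, 0.29} → pass.
0 of 3 fail.

0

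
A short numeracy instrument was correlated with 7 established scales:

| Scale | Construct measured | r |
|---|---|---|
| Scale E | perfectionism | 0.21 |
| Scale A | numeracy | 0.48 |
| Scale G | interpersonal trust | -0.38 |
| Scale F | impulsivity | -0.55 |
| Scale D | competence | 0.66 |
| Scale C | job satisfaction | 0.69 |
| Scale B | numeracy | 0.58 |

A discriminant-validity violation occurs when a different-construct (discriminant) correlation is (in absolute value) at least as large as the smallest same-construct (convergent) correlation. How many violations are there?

Convergent (same construct = numeracy): Scale A, Scale B.
Smallest convergent = 0.48. Discriminant |r|: 0.21, 0.38, 0.55, 0.66, 0.69; count ≥ 0.48 → 3.

3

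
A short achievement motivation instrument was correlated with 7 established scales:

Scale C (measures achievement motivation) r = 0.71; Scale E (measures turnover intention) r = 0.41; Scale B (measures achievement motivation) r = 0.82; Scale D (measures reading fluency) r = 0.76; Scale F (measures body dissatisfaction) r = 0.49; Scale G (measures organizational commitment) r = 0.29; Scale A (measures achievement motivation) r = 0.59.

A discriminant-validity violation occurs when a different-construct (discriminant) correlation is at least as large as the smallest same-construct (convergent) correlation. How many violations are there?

1

Convergent (same construct = achievement motivation): Scale C, Scale B, Scale A.
Smallest convergent = 0.59. Discriminant values: 0.41, 0.76, 0.49, 0.29; count ≥ 0.59 → 1.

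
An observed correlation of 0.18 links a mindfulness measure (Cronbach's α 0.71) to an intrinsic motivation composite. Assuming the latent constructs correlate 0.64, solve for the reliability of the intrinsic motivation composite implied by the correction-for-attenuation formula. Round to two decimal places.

0.11

r_true = r_obs / √(r_xx · r_yy) ⇒ 0.64 = 0.18 / √(0.71 · r_yy).
√(0.71 · r_yy) = 0.18 / 0.64 = 0.2813; 0.71 · r_yy = 0.0791; r_yy = 0.0791 / 0.71 ≈ 0.11.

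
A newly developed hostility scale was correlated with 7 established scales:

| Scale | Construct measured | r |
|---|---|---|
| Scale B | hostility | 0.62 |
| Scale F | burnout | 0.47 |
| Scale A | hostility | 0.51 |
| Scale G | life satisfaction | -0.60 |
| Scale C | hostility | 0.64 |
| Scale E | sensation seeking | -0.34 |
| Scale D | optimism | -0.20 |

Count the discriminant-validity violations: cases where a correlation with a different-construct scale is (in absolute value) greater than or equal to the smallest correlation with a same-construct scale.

Convergent (same construct = hostility): Scale B, Scale A, Scale C.
Smallest convergent = 0.51. Discriminant |r|: 0.47, 0.60, 0.34, 0.20; count ≥ 0.51 → 1.

1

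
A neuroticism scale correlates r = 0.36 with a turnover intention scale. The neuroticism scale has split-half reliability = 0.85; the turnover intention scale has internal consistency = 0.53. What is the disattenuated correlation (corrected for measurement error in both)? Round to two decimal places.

0.54

r_true = r_obs / √(r_xx · r_yy) = 0.36 / √(0.85 × 0.53) = 0.36 / √0.4505 = 0.36 / 0.6712 ≈ 0.54.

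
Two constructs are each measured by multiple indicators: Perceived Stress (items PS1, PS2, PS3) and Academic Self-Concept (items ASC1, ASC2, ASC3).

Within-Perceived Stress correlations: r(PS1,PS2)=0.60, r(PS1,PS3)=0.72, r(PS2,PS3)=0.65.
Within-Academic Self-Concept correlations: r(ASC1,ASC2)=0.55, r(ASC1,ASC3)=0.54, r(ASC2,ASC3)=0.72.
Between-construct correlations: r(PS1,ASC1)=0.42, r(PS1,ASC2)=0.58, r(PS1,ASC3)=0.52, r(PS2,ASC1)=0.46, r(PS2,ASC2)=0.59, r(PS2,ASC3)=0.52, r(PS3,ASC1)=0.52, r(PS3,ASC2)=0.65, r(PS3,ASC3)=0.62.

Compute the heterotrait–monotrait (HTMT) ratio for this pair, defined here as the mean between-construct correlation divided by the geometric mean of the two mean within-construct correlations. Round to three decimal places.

0.861

Mean heterotrait r = 4.88/9 = 0.5422.
Mean within-PS = 1.97/3 = 0.6567; mean within-ASC = 1.81/3 = 0.6033.
Geometric mean = √(0.6567 × 0.6033) = 0.6294.
HTMT = 0.5422 / 0.6294 = 0.861.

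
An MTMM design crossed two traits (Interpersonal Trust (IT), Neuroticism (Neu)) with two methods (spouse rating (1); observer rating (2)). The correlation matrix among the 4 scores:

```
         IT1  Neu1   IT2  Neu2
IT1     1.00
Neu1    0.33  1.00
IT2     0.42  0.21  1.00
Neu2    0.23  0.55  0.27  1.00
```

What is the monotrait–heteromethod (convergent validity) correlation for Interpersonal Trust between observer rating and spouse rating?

Same trait (IT), different methods: r(IT2, IT1) = 0.42.

0.42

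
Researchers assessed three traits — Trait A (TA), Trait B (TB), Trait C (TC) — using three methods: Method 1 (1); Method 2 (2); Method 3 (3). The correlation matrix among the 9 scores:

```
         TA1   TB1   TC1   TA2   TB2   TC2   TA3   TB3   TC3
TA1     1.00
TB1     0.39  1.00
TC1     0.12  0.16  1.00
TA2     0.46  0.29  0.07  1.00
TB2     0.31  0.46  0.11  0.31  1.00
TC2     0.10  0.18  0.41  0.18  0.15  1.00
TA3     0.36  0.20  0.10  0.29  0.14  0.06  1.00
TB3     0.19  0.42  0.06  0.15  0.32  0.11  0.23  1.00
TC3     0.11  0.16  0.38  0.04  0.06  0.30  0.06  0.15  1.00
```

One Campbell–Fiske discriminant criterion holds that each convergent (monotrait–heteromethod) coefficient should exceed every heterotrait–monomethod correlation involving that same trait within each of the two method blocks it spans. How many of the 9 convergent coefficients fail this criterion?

2

Each convergent coefficient versus the relevant comparison correlations:
TA (methods 1·2): 0.46 vs {0.39, 0.31, 0.12, 0.18} → pass.
TA (methods 1·3): 0.36 vs {0.39, 0.23, 0.12, 0.06} → fail.
TA (methods 2·3): 0.29 vs {0.31, 0.23, 0.18, 0.06} → fail.
TB (methods 1·2): 0.46 vs {0.39, 0.31, 0.16, 0.15} → pass.
TB (methods 1·3): 0.42 vs {0.39, 0.23, 0.16, 0.15} → pass.
TB (methods 2·3): 0.32 vs {0.31, 0.23, 0.15, 0.15} → pass.
TC (methods 1·2): 0.41 vs {0.12, 0.18, 0.16, 0.15} → pass.
TC (methods 1·3): 0.38 vs {0.12, 0.06, 0.16, 0.15} → pass.
TC (methods 2·3): 0.30 vs {0.18, 0.06, 0.15, 0.15} → pass.
2 of 9 fail.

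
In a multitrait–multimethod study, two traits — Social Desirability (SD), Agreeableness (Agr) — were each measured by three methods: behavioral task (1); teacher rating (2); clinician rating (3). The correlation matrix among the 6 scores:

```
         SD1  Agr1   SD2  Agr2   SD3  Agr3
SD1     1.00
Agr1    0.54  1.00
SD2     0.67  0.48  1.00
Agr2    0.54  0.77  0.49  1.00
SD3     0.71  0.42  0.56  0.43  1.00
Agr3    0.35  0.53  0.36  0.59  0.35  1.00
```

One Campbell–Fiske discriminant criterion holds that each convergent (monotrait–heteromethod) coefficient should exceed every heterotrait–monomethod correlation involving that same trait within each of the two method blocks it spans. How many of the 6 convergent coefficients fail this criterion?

Convergent coefficients and their comparison sets:
SD (methods 1·2): 0.67 vs {0.54, 0.49} → pass.
SD (methods 1·3): 0.71 vs {0.54, 0.35} → pass.
SD (methods 2·3): 0.56 vs {0.49, 0.35} → pass.
Agr (methods 1·2): 0.77 vs {0.54, 0.49} → pass.
Agr (methods 1·3): 0.53 vs {0.54, 0.35} → fail.
Agr (methods 2·3): 0.59 vs {0.49, 0.35} → pass.
1 of 6 fail.

1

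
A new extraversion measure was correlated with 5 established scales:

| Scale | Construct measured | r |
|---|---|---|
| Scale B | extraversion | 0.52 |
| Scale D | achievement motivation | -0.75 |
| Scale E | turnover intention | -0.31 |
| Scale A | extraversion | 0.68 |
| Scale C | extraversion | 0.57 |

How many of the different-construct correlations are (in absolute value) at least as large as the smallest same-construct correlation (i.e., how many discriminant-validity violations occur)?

Convergent (same construct = extraversion): Scale B, Scale A, Scale C.
Smallest convergent = 0.52. Discriminant |r|: 0.75, 0.31; count ≥ 0.52 → 1.

1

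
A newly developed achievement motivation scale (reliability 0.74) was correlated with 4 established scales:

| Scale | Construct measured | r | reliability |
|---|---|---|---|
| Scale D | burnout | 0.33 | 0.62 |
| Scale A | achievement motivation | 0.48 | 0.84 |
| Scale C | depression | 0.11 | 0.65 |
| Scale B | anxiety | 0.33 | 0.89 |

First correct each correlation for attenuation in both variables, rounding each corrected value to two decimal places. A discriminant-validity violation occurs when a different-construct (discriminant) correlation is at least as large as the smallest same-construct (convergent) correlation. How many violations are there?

Disattenuated r (r / √(r_scale · r_new)):
  Scale D (disc): 0.33 / √(0.62·0.74) = 0.49
  Scale A (conv): 0.48 / √(0.84·0.74) = 0.61
  Scale C (disc): 0.11 / √(0.65·0.74) = 0.16
  Scale B (disc): 0.33 / √(0.89·0.74) = 0.41
Smallest convergent = 0.61. Discriminant values: 0.49, 0.16, 0.41; count ≥ 0.61 → 0.

0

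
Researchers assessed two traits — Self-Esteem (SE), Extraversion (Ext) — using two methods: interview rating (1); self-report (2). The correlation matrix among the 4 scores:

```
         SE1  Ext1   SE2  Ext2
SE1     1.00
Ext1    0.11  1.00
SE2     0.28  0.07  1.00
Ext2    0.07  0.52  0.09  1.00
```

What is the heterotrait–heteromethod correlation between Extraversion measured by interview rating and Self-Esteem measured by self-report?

0.07

Different traits and methods: r(Ext1, SE2) = 0.07.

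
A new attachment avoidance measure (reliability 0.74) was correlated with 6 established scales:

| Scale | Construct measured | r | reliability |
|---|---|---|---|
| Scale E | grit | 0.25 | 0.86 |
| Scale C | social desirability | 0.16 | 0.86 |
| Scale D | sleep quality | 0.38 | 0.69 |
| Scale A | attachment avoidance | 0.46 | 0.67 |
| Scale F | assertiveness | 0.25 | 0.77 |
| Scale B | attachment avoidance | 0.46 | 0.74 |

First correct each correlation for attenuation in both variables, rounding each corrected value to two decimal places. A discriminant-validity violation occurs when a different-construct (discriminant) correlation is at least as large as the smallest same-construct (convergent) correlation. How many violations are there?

Disattenuated r (r / √(r_scale · r_new)):
  Scale E (disc): 0.25 / √(0.86·0.74) = 0.31
  Scale C (disc): 0.16 / √(0.86·0.74) = 0.20
  Scale D (disc): 0.38 / √(0.69·0.74) = 0.53
  Scale A (conv): 0.46 / √(0.67·0.74) = 0.65
  Scale F (disc): 0.25 / √(0.77·0.74) = 0.33
  Scale B (conv): 0.46 / √(0.74·0.74) = 0.62
Smallest convergent = 0.62. Discriminant values: 0.31, 0.20, 0.53, 0.33; count ≥ 0.62 → 0.

0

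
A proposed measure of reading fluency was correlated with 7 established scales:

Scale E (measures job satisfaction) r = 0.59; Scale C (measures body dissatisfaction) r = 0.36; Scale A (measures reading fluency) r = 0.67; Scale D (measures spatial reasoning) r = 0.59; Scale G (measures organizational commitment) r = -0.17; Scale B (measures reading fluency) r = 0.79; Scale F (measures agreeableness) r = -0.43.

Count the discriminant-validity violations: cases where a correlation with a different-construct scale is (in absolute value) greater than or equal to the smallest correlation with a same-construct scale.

Convergent (same construct = reading fluency): Scale A, Scale B.
Smallest convergent = 0.67. Discriminant |r|: 0.59, 0.36, 0.59, 0.17, 0.43; count ≥ 0.67 → 0.

0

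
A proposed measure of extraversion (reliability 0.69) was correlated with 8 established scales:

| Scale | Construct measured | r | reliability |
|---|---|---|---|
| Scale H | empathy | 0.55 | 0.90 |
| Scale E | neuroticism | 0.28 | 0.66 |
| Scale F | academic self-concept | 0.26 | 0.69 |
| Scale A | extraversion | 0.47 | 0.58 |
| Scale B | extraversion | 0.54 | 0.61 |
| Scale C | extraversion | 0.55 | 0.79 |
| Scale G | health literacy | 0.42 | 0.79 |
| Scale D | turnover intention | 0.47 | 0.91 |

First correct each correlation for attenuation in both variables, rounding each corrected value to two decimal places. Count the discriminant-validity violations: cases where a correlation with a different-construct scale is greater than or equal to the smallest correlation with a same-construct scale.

Disattenuated r (r / √(r_scale · r_new)):
  Scale H (disc): 0.55 / √(0.90·0.69) = 0.70
  Scale E (disc): 0.28 / √(0.66·0.69) = 0.41
  Scale F (disc): 0.26 / √(0.69·0.69) = 0.38
  Scale A (conv): 0.47 / √(0.58·0.69) = 0.74
  Scale B (conv): 0.54 / √(0.61·0.69) = 0.83
  Scale C (conv): 0.55 / √(0.79·0.69) = 0.74
  Scale G (disc): 0.42 / √(0.79·0.69) = 0.57
  Scale D (disc): 0.47 / √(0.91·0.69) = 0.59
Smallest convergent = 0.74. Discriminant values: 0.70, 0.41, 0.38, 0.57, 0.59; count ≥ 0.74 → 0.

0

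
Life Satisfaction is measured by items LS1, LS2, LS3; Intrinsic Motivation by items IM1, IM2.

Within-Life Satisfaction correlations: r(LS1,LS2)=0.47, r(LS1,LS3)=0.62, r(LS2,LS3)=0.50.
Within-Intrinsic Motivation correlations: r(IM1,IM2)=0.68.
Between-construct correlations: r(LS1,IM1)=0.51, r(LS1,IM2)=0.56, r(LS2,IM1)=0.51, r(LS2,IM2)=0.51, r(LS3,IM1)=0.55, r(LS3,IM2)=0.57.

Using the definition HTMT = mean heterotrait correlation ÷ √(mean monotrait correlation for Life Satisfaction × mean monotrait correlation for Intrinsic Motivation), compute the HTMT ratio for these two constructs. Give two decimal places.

Between-construct mean = 3.21/6 = 0.5350.
Mean within-LS = 1.59/3 = 0.5300; mean within-IM = 0.68/1 = 0.6800.
Geometric mean = √(0.5300 × 0.6800) = 0.6003.
HTMT = 0.5350 / 0.6003 = 0.89.

0.89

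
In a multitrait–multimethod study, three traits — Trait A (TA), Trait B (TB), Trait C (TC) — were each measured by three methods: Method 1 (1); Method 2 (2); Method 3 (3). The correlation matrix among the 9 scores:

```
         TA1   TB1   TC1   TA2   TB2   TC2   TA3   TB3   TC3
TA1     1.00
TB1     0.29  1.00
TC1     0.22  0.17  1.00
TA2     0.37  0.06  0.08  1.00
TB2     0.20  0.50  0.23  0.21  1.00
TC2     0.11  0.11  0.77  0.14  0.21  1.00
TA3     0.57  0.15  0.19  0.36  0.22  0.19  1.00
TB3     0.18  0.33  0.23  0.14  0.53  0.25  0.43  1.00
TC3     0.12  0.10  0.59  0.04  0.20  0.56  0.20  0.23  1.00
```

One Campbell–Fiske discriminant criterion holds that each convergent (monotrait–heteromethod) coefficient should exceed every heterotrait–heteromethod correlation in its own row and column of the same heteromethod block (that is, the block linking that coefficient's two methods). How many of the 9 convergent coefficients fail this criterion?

Each convergent coefficient versus the relevant comparison correlations:
TA (methods 1·2): 0.37 vs {0.20, 0.06, 0.11, 0.08} → pass.
TA (methods 1·3): 0.57 vs {0.18, 0.15, 0.12, 0.19} → pass.
TA (methods 2·3): 0.36 vs {0.14, 0.22, 0.04, 0.19} → pass.
TB (methods 1·2): 0.50 vs {0.06, 0.20, 0.11, 0.23} → pass.
TB (methods 1·3): 0.33 vs {0.15, 0.18, 0.10, 0.23} → pass.
TB (methods 2·3): 0.53 vs {0.22, 0.14, 0.20, 0.25} → pass.
TC (methods 1·2): 0.77 vs {0.08, 0.11, 0.23, 0.11} → pass.
TC (methods 1·3): 0.59 vs {0.19, 0.12, 0.23, 0.10} → pass.
TC (methods 2·3): 0.56 vs {0.19, 0.04, 0.25, 0.20} → pass.
0 of 9 fail.

0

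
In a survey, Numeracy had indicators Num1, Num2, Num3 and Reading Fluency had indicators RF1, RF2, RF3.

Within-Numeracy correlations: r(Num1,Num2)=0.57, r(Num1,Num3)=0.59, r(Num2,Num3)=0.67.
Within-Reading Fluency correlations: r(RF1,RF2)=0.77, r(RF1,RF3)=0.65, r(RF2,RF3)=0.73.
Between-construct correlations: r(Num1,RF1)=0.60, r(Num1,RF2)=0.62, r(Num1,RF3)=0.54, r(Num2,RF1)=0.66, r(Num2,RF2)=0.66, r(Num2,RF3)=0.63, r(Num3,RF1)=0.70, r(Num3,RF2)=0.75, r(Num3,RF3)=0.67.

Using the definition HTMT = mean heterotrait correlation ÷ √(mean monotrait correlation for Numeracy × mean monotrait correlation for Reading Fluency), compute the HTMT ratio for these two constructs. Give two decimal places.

Mean between = 5.83/9 = 0.6478.
Mean within-Num = 1.83/3 = 0.6100; mean within-RF = 2.15/3 = 0.7167.
Geometric mean = √(0.6100 × 0.7167) = 0.6612.
HTMT = 0.6478 / 0.6612 = 0.98.

0.98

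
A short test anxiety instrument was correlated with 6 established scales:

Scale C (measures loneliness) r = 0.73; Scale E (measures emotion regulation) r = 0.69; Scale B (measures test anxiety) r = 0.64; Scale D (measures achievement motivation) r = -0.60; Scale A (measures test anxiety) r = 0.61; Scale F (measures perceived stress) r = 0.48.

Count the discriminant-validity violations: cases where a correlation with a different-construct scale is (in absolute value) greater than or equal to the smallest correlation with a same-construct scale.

2

Convergent (same construct = test anxiety): Scale B, Scale A.
Smallest convergent = 0.61. Discriminant |r|: 0.73, 0.69, 0.60, 0.48; count ≥ 0.61 → 2.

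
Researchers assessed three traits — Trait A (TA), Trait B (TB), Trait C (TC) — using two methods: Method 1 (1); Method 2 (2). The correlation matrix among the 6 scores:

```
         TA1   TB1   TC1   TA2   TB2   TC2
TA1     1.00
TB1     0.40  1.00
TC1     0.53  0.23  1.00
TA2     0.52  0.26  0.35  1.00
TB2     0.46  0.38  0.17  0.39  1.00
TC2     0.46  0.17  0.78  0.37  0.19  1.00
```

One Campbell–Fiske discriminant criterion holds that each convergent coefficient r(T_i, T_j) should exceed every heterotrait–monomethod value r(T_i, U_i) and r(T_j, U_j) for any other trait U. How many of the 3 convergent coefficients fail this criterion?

Each convergent coefficient versus the relevant comparison correlations:
TA (methods 1·2): 0.52 vs {0.40, 0.39, 0.53, 0.37} → fail.
TB (methods 1·2): 0.38 vs {0.40, 0.39, 0.23, 0.19} → fail.
TC (methods 1·2): 0.78 vs {0.53, 0.37, 0.23, 0.19} → pass.
2 of 3 fail.

2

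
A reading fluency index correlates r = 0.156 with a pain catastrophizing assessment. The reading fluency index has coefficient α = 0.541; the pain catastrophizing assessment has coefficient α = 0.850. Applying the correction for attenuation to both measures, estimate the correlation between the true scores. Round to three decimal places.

0.230

r_true = r_obs / √(r_xx · r_yy) = 0.156 / √(0.541 × 0.850) = 0.156 / √0.459850 = 0.156 / 0.6781 ≈ 0.230.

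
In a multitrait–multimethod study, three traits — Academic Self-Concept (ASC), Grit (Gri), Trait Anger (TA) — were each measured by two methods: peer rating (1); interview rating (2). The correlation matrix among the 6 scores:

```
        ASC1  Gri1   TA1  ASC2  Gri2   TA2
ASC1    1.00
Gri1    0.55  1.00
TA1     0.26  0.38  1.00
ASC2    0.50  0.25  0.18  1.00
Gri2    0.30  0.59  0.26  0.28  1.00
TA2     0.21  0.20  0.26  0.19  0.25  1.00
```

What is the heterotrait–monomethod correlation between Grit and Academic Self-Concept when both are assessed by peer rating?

0.55

Different traits, same method: r(Gri1, ASC1) = 0.55.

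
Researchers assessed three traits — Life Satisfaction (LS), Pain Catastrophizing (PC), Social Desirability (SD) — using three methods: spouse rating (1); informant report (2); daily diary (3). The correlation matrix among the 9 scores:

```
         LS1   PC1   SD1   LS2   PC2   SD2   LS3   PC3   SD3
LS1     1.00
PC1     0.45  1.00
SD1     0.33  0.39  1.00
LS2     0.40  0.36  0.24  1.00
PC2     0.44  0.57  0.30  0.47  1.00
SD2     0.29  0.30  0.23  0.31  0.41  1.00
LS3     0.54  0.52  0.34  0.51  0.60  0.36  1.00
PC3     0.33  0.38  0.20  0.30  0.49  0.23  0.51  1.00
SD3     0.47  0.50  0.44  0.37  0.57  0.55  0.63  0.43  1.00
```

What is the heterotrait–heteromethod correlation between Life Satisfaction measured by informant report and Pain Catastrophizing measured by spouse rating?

0.36

Different traits and methods: r(LS2, PC1) = 0.36.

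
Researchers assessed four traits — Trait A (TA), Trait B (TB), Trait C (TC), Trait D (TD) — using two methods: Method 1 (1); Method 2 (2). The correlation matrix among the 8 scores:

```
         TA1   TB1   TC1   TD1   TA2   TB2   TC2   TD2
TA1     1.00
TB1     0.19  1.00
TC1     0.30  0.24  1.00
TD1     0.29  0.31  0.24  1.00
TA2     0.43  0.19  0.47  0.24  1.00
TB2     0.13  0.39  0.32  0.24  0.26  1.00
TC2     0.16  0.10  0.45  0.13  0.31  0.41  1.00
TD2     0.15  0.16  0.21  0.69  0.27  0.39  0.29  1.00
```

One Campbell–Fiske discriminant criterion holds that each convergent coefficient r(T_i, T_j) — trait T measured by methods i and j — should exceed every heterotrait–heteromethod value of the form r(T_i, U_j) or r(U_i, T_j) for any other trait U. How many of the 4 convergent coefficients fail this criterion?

Each convergent coefficient versus the relevant comparison correlations:
TA (methods 1·2): 0.43 vs {0.13, 0.19, 0.16, 0.47, 0.15, 0.24} → fail.
TB (methods 1·2): 0.39 vs {0.19, 0.13, 0.10, 0.32, 0.16, 0.24} → pass.
TC (methods 1·2): 0.45 vs {0.47, 0.16, 0.32, 0.10, 0.21, 0.13} → fail.
TD (methods 1·2): 0.69 vs {0.24, 0.15, 0.24, 0.16, 0.13, 0.21} → pass.
2 of 4 fail.

2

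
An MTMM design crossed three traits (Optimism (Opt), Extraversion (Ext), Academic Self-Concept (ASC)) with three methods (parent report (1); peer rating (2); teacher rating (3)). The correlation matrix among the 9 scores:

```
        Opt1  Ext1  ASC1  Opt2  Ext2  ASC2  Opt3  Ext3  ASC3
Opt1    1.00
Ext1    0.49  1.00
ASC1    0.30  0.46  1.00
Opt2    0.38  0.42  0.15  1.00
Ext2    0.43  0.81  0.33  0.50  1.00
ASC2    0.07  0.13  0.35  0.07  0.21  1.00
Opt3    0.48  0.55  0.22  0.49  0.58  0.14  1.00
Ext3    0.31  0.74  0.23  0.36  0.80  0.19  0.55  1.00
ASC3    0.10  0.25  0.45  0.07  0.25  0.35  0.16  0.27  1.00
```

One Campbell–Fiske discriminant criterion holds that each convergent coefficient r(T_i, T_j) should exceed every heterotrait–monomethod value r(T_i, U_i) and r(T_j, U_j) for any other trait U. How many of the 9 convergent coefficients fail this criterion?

Convergent coefficients and their comparison sets:
Opt (methods 1·2): 0.38 vs {0.49, 0.50, 0.30, 0.07} → fail.
Opt (methods 1·3): 0.48 vs {0.49, 0.55, 0.30, 0.16} → fail.
Opt (methods 2·3): 0.49 vs {0.50, 0.55, 0.07, 0.16} → fail.
Ext (methods 1·2): 0.81 vs {0.49, 0.50, 0.46, 0.21} → pass.
Ext (methods 1·3): 0.74 vs {0.49, 0.55, 0.46, 0.27} → pass.
Ext (methods 2·3): 0.80 vs {0.50, 0.55, 0.21, 0.27} → pass.
ASC (methods 1·2): 0.35 vs {0.30, 0.07, 0.46, 0.21} → fail.
ASC (methods 1·3): 0.45 vs {0.30, 0.16, 0.46, 0.27} → fail.
ASC (methods 2·3): 0.35 vs {0.07, 0.16, 0.21, 0.27} → pass.
5 of 9 fail.

5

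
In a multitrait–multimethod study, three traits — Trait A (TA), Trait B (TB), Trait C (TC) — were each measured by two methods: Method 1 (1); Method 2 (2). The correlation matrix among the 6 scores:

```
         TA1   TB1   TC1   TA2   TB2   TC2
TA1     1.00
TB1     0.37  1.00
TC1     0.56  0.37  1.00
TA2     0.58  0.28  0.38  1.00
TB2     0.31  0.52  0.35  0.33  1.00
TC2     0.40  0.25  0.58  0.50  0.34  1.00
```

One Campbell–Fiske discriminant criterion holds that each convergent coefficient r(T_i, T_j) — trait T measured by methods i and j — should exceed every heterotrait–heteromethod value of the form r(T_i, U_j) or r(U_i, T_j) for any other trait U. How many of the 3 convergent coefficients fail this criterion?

0

Checking each validity diagonal entry against its comparison values:
TA (methods 1·2): 0.58 vs {0.31, 0.28, 0.40, 0.38} → pass.
TB (methods 1·2): 0.52 vs {0.28, 0.31, 0.25, 0.35} → pass.
TC (methods 1·2): 0.58 vs {0.38, 0.40, 0.35, 0.25} → pass.
0 of 3 fail.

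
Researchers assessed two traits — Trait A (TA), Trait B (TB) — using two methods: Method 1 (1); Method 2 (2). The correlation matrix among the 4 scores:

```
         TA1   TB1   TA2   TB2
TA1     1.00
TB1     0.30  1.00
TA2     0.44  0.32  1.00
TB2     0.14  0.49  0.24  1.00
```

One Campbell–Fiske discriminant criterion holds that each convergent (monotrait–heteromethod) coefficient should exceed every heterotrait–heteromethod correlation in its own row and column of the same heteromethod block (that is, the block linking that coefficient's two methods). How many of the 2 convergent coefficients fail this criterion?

Checking each validity diagonal entry against its comparison values:
TA (methods 1·2): 0.44 vs {0.14, 0.32} → pass.
TB (methods 1·2): 0.49 vs {0.32, 0.14} → pass.
0 of 2 fail.

0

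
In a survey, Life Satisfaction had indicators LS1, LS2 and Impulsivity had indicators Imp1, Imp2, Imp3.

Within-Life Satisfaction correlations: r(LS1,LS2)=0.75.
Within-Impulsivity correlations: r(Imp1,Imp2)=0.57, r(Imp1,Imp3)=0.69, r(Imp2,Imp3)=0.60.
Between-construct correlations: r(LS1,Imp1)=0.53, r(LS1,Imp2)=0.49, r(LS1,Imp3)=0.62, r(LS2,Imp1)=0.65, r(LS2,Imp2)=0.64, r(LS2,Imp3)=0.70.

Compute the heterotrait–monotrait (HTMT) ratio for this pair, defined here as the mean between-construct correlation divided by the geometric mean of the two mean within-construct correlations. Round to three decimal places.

Between-construct mean = 3.63/6 = 0.6050.
Mean within-LS = 0.75/1 = 0.7500; mean within-Imp = 1.86/3 = 0.6200.
Geometric mean = √(0.7500 × 0.6200) = 0.6819.
HTMT = 0.6050 / 0.6819 = 0.887.

0.887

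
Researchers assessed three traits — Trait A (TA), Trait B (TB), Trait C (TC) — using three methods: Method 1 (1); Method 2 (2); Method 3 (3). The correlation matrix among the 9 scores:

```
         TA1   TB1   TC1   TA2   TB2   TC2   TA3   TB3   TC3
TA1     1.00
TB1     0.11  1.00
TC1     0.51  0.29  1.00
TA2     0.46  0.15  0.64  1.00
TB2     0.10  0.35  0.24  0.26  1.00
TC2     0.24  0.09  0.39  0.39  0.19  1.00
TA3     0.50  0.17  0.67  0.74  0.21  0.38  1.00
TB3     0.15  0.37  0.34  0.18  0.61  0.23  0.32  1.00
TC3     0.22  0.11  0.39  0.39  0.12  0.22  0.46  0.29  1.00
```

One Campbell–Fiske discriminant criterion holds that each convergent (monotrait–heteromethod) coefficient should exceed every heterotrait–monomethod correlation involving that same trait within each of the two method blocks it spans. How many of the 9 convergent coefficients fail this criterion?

5

Checking each validity diagonal entry against its comparison values:
TA (methods 1·2): 0.46 vs {0.11, 0.26, 0.51, 0.39} → fail.
TA (methods 1·3): 0.50 vs {0.11, 0.32, 0.51, 0.46} → fail.
TA (methods 2·3): 0.74 vs {0.26, 0.32, 0.39, 0.46} → pass.
TB (methods 1·2): 0.35 vs {0.11, 0.26, 0.29, 0.19} → pass.
TB (methods 1·3): 0.37 vs {0.11, 0.32, 0.29, 0.29} → pass.
TB (methods 2·3): 0.61 vs {0.26, 0.32, 0.19, 0.29} → pass.
TC (methods 1·2): 0.39 vs {0.51, 0.39, 0.29, 0.19} → fail.
TC (methods 1·3): 0.39 vs {0.51, 0.46, 0.29, 0.29} → fail.
TC (methods 2·3): 0.22 vs {0.39, 0.46, 0.19, 0.29} → fail.
5 of 9 fail.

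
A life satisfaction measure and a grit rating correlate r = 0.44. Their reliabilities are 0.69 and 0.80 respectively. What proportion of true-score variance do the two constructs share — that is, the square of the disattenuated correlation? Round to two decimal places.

0.35

Disattenuated r = 0.44 / √(0.69 × 0.80) = 0.44 / 0.7430 = 0.5922.
Shared true-score variance = 0.5922² = 0.3507 ≈ 0.35.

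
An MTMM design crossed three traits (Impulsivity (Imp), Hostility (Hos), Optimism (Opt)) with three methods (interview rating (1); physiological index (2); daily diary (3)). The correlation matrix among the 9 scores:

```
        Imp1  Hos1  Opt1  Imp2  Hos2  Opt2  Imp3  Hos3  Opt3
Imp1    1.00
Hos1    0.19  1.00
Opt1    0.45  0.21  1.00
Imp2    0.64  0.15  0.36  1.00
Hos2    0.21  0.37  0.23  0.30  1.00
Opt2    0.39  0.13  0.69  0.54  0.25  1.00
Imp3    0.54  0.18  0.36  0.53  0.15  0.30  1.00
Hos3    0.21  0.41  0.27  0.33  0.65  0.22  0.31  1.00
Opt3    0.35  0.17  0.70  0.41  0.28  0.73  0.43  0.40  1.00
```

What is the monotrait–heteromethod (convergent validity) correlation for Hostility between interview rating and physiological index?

Same trait (Hos), different methods: r(Hos1, Hos2) = 0.37.

0.37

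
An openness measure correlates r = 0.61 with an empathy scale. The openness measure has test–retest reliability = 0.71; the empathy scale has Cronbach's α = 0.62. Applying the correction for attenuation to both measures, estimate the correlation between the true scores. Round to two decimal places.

r_true = r_obs / √(r_xx · r_yy) = 0.61 / √(0.71 × 0.62) = 0.61 / √0.4402 = 0.61 / 0.6635 ≈ 0.92.

0.92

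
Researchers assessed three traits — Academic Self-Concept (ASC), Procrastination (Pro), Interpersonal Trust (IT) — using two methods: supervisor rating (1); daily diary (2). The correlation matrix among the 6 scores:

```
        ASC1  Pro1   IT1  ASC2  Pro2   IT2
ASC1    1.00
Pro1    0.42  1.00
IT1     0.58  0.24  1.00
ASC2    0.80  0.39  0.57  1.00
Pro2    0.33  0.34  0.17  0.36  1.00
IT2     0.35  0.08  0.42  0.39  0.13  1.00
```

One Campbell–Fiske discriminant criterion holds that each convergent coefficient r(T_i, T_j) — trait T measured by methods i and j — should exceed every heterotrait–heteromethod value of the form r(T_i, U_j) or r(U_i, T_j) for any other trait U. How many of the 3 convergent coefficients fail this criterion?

Each convergent coefficient versus the relevant comparison correlations:
ASC (methods 1·2): 0.80 vs {0.33, 0.39, 0.35, 0.57} → pass.
Pro (methods 1·2): 0.34 vs {0.39, 0.33, 0.08, 0.17} → fail.
IT (methods 1·2): 0.42 vs {0.57, 0.35, 0.17, 0.08} → fail.
2 of 3 fail.

2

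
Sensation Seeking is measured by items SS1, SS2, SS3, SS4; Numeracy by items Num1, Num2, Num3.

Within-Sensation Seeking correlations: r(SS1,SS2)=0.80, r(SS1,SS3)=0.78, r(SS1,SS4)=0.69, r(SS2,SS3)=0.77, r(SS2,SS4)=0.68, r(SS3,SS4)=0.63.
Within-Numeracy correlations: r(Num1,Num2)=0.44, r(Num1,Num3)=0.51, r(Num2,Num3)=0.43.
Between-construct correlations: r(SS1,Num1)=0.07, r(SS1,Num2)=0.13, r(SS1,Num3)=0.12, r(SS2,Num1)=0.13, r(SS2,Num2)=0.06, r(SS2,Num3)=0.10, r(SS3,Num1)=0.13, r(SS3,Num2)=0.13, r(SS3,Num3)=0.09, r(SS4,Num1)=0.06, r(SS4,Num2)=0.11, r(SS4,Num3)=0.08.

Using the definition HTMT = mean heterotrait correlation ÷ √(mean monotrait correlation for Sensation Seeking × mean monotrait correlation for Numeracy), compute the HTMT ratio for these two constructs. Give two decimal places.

Mean heterotrait r = 1.21/12 = 0.1008.
Mean within-SS = 4.35/6 = 0.7250; mean within-Num = 1.38/3 = 0.4600.
Geometric mean = √(0.7250 × 0.4600) = 0.5775.
HTMT = 0.1008 / 0.5775 = 0.17.

0.17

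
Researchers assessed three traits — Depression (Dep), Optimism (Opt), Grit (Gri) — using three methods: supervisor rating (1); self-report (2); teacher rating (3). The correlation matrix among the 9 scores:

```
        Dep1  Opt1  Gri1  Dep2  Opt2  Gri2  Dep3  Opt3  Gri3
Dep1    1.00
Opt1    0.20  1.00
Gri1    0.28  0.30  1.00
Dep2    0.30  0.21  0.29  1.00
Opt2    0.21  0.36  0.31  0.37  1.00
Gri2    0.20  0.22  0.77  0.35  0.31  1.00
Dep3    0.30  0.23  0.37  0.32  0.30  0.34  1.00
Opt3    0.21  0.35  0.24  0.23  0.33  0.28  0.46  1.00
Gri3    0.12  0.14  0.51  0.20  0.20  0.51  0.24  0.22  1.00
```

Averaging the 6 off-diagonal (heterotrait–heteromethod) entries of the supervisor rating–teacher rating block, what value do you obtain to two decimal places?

HTHM values (method 1 × method 3): 0.21, 0.12, 0.23, 0.14, 0.37, 0.24; mean = 1.31/6 = 0.22.

0.22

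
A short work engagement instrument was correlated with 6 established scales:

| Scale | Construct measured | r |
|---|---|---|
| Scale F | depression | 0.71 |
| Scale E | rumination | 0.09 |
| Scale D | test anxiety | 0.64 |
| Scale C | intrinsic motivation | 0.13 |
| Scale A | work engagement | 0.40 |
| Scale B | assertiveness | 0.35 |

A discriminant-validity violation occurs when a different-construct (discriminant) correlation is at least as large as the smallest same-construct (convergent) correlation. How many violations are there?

2

Convergent (same construct = work engagement): Scale A.
Smallest convergent = 0.40. Discriminant values: 0.71, 0.09, 0.64, 0.13, 0.35; count ≥ 0.40 → 2.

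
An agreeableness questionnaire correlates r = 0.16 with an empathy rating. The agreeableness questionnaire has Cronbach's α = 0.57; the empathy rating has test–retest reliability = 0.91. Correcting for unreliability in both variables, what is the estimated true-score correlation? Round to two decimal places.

r_true = r_obs / √(r_xx · r_yy) = 0.16 / √(0.57 × 0.91) = 0.16 / √0.5187 = 0.16 / 0.7202 ≈ 0.22.

0.22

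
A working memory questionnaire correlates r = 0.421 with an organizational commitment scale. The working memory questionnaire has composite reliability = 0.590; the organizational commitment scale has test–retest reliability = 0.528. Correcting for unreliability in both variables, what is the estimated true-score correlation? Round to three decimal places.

r_true = r_obs / √(r_xx · r_yy) = 0.421 / √(0.590 × 0.528) = 0.421 / √0.311520 = 0.421 / 0.5581 ≈ 0.754.

0.754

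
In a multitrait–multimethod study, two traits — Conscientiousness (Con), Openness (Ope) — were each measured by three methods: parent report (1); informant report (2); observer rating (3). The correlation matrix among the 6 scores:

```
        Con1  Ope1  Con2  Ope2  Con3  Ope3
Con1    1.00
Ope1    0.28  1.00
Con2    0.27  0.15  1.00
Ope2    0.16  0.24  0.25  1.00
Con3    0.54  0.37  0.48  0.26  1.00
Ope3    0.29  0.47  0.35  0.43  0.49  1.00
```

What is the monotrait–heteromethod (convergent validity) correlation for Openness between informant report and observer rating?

Same trait (Ope), different methods: r(Ope2, Ope3) = 0.43.

0.43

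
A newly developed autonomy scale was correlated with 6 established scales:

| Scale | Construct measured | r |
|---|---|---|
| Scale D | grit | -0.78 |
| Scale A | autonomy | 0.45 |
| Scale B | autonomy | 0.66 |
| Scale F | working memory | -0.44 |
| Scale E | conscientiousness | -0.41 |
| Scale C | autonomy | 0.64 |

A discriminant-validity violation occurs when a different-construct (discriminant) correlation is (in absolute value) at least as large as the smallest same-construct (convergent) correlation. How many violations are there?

Convergent (same construct = autonomy): Scale A, Scale B, Scale C.
Smallest convergent = 0.45. Discriminant |r|: 0.78, 0.44, 0.41; count ≥ 0.45 → 1.

1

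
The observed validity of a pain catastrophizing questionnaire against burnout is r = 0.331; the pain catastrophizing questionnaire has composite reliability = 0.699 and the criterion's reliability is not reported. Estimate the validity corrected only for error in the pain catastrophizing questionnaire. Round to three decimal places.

0.396

Single correction: r_c = r_obs / √r_xx = 0.331 / √0.699 = 0.331 / 0.8361 ≈ 0.396.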